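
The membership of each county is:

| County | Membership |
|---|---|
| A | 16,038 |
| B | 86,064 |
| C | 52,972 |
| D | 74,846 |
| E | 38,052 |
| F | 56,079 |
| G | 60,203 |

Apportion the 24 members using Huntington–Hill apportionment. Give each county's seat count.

With divisor 15951: modified quotas A 1.005, B 5.396, C 3.321, D 4.692, E 2.386, F 3.516, G 3.774.
Geometric-mean thresholds: A √(1·2)=1.414, B √(5·6)=5.477, C √(3·4)=3.464, D √(4·5)=4.472, E √(2·3)=2.449, F √(3·4)=3.464, G √(3·4)=3.464.
Each quota rounded against its threshold gives A 1, B 5, C 3, D 5, E 2, F 4, G 4 (total 24).

A 1, B 5, C 3, D 5, E 2, F 4, G 4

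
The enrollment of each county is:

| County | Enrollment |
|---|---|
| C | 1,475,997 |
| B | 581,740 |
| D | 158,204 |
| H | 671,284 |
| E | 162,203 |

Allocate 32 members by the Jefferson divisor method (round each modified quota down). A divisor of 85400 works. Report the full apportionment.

With modified divisor 85400: modified quotas C 17.283, B 6.812, D 1.853, H 7.860, E 1.899.
Rounding down: C 17, B 6, D 1, H 7, E 1 (total 32).

C=17, B=6, D=1, H=7, E=1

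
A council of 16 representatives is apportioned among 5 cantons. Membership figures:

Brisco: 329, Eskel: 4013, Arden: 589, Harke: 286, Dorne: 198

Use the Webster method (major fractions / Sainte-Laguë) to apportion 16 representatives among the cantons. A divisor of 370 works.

Brisco 1, Eskel 11, Arden 2, Harke 1, Dorne 1

With modified divisor 370: modified quotas Brisco 0.889, Eskel 10.846, Arden 1.592, Harke 0.773, Dorne 0.535.
Rounding to the nearest integer: Brisco 1, Eskel 11, Arden 2, Harke 1, Dorne 1 (total 16).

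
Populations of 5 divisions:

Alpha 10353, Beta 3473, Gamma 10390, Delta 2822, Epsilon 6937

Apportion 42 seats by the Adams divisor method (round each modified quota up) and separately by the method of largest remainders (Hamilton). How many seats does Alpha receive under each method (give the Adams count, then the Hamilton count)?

Adams: Alpha 12, Beta 5, Gamma 12, Delta 4, Epsilon 9.
Hamilton: Alpha 13, Beta 4, Gamma 13, Delta 3, Epsilon 9.
Alpha gets 12 under Adams and 13 under Hamilton.

12 and 13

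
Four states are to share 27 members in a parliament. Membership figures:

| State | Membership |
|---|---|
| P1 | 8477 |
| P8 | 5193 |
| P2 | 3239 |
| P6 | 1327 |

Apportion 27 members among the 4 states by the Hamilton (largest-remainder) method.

Total 18236; standard divisor 18236/27 ≈ 675.407.
Standard quotas: P1 12.5509, P8 7.6887, P2 4.7956, P6 1.9647.
Lower quotas: P1 12, P8 7, P2 4, P6 1 (sum 24, leaving 3 seats).
Remainders in descending order: P6 0.9647, P2 0.7956, P8 0.6887, P1 0.5509.
The surplus seats go to P6, P2, P8.

P1: 12, P8: 8, P2: 5, P6: 2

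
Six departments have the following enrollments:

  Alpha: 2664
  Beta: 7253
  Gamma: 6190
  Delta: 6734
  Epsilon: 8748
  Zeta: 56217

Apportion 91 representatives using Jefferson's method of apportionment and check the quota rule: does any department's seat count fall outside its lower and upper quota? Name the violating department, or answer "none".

Zeta

Standard quotas: Alpha 2.761, Beta 7.517, Gamma 6.415, Delta 6.979, Epsilon 9.066, Zeta 58.262.
Jefferson allocation: Alpha 2, Beta 7, Gamma 6, Delta 7, Epsilon 9, Zeta 60.
Zeta has quota 58.262 (lower 58, upper 59) but receives 60 — outside the quota interval.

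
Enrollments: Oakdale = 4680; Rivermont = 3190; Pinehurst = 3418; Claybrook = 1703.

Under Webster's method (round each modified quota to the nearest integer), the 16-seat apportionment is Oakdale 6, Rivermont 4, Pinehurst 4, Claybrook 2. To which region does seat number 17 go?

Pinehurst

Priority for the next seat is population ÷ (current seats + 0.5).
Priorities: Oakdale 720.000, Rivermont 708.889, Pinehurst 759.556, Claybrook 681.200.
Highest priority: Pinehurst.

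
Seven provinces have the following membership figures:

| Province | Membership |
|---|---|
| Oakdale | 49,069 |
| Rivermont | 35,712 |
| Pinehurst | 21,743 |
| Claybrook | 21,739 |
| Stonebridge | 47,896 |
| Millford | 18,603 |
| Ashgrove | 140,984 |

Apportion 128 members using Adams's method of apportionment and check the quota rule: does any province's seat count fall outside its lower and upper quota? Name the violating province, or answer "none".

Ashgrove

Standard quotas: Oakdale 18.707, Rivermont 13.615, Pinehurst 8.289, Claybrook 8.288, Stonebridge 18.260, Millford 7.092, Ashgrove 53.749.
Adams allocation: Oakdale 19, Rivermont 14, Pinehurst 9, Claybrook 9, Stonebridge 18, Millford 7, Ashgrove 52.
Ashgrove has quota 53.749 (lower 53, upper 54) but receives 52 — outside the quota interval.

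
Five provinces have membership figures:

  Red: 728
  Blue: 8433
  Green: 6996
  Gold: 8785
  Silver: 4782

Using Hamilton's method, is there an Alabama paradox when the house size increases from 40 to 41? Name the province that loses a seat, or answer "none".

At 40 seats: Red 1, Blue 11, Green 9, Gold 12, Silver 7.
At 41 seats: Red 1, Blue 12, Green 10, Gold 12, Silver 6.
Silver drops from 7 to 6.

Silver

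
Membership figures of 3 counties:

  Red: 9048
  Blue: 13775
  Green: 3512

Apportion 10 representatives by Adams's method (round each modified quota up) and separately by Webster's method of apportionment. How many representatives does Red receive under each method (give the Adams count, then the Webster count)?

Adams: Red 3, Blue 5, Green 2.
Webster: Red 4, Blue 5, Green 1.
Red gets 3 under Adams and 4 under Webster.

3 and 4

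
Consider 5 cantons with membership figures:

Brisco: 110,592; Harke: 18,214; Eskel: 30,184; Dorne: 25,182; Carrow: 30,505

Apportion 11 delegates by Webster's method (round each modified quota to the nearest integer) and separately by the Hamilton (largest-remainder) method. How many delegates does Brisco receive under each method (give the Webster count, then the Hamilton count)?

Webster: Brisco 5, Harke 1, Eskel 2, Dorne 1, Carrow 2.
Hamilton: Brisco 6, Harke 1, Eskel 1, Dorne 1, Carrow 2.
Brisco gets 5 under Webster and 6 under Hamilton.

5 and 6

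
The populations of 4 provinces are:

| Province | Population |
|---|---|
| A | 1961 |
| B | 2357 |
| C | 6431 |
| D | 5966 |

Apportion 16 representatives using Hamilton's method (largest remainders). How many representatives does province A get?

2

Standard divisor: 16715 ÷ 16 ≈ 1044.688.
Standard quotas: A 1.8771, B 2.2562, C 6.1559, D 5.7108.
Lower quotas: A 1, B 2, C 6, D 5 (sum 14, leaving 2 seats).
Remainders in descending order: A 0.8771, D 0.7108, B 0.2562, C 0.1559.
Largest remainders: A, D receive the extra seats.
A receives 2.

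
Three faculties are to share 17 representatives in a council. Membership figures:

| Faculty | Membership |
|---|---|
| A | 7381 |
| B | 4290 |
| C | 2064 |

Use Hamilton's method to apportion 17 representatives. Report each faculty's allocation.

The standard divisor is 13735/17 ≈ 807.941.
Standard quotas: A 9.1356, B 5.3098, C 2.5546.
Lower quotas: A 9, B 5, C 2 (sum 16, leaving 1 seat).
Remainders in descending order: C 0.5546, B 0.3098, A 0.1356.
Largest remainder: C receives the extra seat.

A=9, B=5, C=3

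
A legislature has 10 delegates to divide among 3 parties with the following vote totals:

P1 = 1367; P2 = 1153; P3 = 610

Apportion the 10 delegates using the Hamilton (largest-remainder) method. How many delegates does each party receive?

P1 4, P2 4, P3 2

The standard divisor is 3130/10 = 313.
Standard quotas: P1 4.367, P2 3.684, P3 1.949.
Lower quotas: P1 4, P2 3, P3 1 (sum 8, leaving 2 seats).
Remainders in descending order: P3 0.949, P2 0.684, P1 0.367.
Largest remainders: P3, P2 receive the extra seats.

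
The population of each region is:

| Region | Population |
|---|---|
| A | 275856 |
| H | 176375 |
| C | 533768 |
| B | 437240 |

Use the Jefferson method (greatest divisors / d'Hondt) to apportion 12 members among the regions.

A 2, H 1, C 5, B 4

Standard divisor 1423239/12 ≈ 118603.25; standard quotas: A 2.326, H 1.487, C 4.500, B 3.687.
Rounding down gives 2, 1, 4, 3 = 10 seats, so the divisor must be adjusted.
With modified divisor 99400: modified quotas A 2.775, H 1.774, C 5.370, B 4.399.
Rounding down: A 2, H 1, C 5, B 4 (total 12).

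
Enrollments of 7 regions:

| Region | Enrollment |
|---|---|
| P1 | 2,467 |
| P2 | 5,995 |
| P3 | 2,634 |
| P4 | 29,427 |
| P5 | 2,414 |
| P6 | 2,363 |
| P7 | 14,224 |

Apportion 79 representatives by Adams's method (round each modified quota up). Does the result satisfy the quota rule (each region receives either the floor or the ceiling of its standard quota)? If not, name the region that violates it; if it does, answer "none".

Standard quotas: P1 3.274, P2 7.957, P3 3.496, P4 39.055, P5 3.204, P6 3.136, P7 18.878.
Adams allocation: P1 4, P2 8, P3 4, P4 38, P5 4, P6 3, P7 18.
P4 has quota 39.055 (lower 39, upper 40) but receives 38 — outside the quota interval.

P4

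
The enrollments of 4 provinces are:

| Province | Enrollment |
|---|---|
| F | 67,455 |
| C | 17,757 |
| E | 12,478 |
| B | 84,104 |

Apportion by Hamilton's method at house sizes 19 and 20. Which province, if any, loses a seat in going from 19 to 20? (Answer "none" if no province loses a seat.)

At 19 seats: F 7, C 2, E 1, B 9.
At 20 seats: F 8, C 2, E 1, B 9.
No province's allocation decreased.

none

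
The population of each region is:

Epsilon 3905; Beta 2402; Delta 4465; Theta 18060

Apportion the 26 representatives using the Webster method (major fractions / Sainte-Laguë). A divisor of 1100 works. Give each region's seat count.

With modified divisor 1100: modified quotas Epsilon 3.550, Beta 2.184, Delta 4.059, Theta 16.418.
Rounding to the nearest integer: Epsilon 4, Beta 2, Delta 4, Theta 16 (total 26).

Epsilon=4; Beta=2; Delta=4; Theta=16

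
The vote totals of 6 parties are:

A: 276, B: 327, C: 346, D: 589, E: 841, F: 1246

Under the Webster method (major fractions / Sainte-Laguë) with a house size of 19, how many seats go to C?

Standard divisor 3625/19 ≈ 190.789; standard quotas: A 1.447, B 1.714, C 1.814, D 3.087, E 4.408, F 6.531.
Rounding to the nearest integer gives A 1, B 2, C 2, D 3, E 4, F 7 — total 19, matching the house size, so no adjustment is needed.
C receives 2.

2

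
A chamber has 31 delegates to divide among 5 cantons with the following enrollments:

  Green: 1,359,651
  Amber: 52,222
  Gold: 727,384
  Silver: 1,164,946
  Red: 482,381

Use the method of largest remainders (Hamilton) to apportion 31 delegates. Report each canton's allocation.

Standard divisor: 3786584 ÷ 31 ≈ 122147.871.
Standard quotas: Green 11.1312, Amber 0.4275, Gold 5.9549, Silver 9.5372, Red 3.9492.
Lower quotas: Green 11, Amber 0, Gold 5, Silver 9, Red 3 (sum 28, leaving 3 seats).
Remainders in descending order: Gold 0.9549, Red 0.9492, Silver 0.5372, Amber 0.4275, Green 0.1312.
Largest remainders: Gold, Red, Silver receive the extra seats.

Green=11; Amber=0; Gold=6; Silver=10; Red=4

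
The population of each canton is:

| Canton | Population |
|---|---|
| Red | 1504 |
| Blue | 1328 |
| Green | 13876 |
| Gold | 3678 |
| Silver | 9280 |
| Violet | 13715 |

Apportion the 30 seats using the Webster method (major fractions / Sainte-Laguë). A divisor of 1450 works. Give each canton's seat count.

With modified divisor 1450: modified quotas Red 1.037, Blue 0.916, Green 9.570, Gold 2.537, Silver 6.400, Violet 9.459.
Rounding to the nearest integer: Red 1, Blue 1, Green 10, Gold 3, Silver 6, Violet 9 (total 30).

Red 1; Blue 1; Green 10; Gold 3; Silver 6; Violet 9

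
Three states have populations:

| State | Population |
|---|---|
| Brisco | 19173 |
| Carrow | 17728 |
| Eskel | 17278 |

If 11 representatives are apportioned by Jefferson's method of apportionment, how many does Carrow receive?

4

Standard divisor 54179/11 ≈ 4925.364; standard quotas: Brisco 3.893, Carrow 3.599, Eskel 3.508.
Rounding down gives 3, 3, 3 = 9 seats, so the divisor must be adjusted.
With modified divisor 4400: modified quotas Brisco 4.357, Carrow 4.029, Eskel 3.927.
Rounding down: Brisco 4, Carrow 4, Eskel 3 (total 11).
Carrow receives 4.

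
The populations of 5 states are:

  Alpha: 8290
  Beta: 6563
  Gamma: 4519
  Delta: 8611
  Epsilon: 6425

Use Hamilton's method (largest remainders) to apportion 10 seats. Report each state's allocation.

Alpha: 2; Beta: 2; Gamma: 1; Delta: 3; Epsilon: 2

Total 34408; standard divisor 34408/10 ≈ 3440.8.
Standard quotas: Alpha 2.4093, Beta 1.9074, Gamma 1.3134, Delta 2.5026, Epsilon 1.8673.
Lower quotas: Alpha 2, Beta 1, Gamma 1, Delta 2, Epsilon 1 (sum 7, leaving 3 seats).
Remainders in descending order: Beta 0.9074, Epsilon 0.8673, Delta 0.5026, Alpha 0.4093, Gamma 0.3134.
The surplus seats go to Beta, Epsilon, Delta.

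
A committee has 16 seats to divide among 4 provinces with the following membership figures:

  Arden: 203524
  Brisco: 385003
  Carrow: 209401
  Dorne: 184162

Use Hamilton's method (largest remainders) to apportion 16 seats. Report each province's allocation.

Standard divisor: 982090 ÷ 16 ≈ 61380.625.
Standard quotas: Arden 3.3158, Brisco 6.2724, Carrow 3.4115, Dorne 3.0003.
Lower quotas: Arden 3, Brisco 6, Carrow 3, Dorne 3 (sum 15, leaving 1 seat).
Remainders in descending order: Carrow 0.4115, Arden 0.3158, Brisco 0.2724, Dorne 0.0003.
The surplus seat goes to Carrow.

Arden: 3; Brisco: 6; Carrow: 4; Dorne: 3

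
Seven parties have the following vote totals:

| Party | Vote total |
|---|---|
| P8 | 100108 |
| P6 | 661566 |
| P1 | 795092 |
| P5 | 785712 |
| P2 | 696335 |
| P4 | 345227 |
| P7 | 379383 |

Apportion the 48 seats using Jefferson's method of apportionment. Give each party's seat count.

Standard divisor 3763423/48 ≈ 78404.646; standard quotas: P8 1.277, P6 8.438, P1 10.141, P5 10.021, P2 8.881, P4 4.403, P7 4.839.
Rounding down gives 1, 8, 10, 10, 8, 4, 4 = 45 seats, so the divisor must be adjusted.
With modified divisor 72900: modified quotas P8 1.373, P6 9.075, P1 10.907, P5 10.778, P2 9.552, P4 4.736, P7 5.204.
Rounding down: P8 1, P6 9, P1 10, P5 10, P2 9, P4 4, P7 5 (total 48).

P8 1; P6 9; P1 10; P5 10; P2 9; P4 4; P7 5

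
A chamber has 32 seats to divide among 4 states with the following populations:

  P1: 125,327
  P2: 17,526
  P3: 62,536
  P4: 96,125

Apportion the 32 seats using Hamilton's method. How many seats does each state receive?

P1=13; P2=2; P3=7; P4=10

Total 301514; standard divisor 301514/32 ≈ 9422.312.
Standard quotas: P1 13.3011, P2 1.8601, P3 6.6370, P4 10.2018.
Lower quotas: P1 13, P2 1, P3 6, P4 10 (sum 30, leaving 2 seats).
Remainders in descending order: P2 0.8601, P3 0.6370, P1 0.3011, P4 0.2018.
Largest remainders: P2, P3 receive the extra seats.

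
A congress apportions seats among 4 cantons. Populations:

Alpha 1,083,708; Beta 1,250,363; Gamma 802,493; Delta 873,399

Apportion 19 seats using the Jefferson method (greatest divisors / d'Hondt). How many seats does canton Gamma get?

Standard divisor 4009963/19 ≈ 211050.684; standard quotas: Alpha 5.135, Beta 5.924, Gamma 3.802, Delta 4.138.
Rounding down gives 5, 5, 3, 4 = 17 seats, so the divisor must be adjusted.
With modified divisor 190600: modified quotas Alpha 5.686, Beta 6.560, Gamma 4.210, Delta 4.582.
Rounding down: Alpha 5, Beta 6, Gamma 4, Delta 4 (total 19).
Gamma receives 4.

4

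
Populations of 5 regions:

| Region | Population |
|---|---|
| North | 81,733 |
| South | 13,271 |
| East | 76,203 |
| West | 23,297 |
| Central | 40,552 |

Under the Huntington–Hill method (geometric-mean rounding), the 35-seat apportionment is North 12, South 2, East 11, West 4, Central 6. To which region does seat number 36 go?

Priority for the next seat is population ÷ (√(s·(s+1))).
Priorities: North 6543.877, South 5417.863, East 6632.620, West 5209.368, Central 6257.309.
Highest priority: East.

East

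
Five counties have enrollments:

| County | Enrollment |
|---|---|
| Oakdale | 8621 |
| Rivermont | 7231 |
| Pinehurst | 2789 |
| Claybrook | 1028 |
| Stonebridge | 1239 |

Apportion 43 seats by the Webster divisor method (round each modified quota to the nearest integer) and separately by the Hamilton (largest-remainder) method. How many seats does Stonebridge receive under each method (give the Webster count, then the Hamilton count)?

Webster: Oakdale 17, Rivermont 15, Pinehurst 6, Claybrook 2, Stonebridge 3.
Hamilton: Oakdale 18, Rivermont 15, Pinehurst 6, Claybrook 2, Stonebridge 2.
Stonebridge gets 3 under Webster and 2 under Hamilton.

3 and 2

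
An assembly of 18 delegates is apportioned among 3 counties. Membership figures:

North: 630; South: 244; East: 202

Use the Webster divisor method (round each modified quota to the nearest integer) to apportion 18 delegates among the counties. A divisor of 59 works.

North 11, South 4, East 3

With modified divisor 59: modified quotas North 10.678, South 4.136, East 3.424.
Rounding to the nearest integer: North 11, South 4, East 3 (total 18).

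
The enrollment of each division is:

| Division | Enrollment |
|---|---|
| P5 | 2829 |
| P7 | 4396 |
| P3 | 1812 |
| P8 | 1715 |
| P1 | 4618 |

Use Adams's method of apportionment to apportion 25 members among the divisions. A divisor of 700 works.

With modified divisor 700: modified quotas P5 4.041, P7 6.280, P3 2.589, P8 2.450, P1 6.597.
Rounding up: P5 5, P7 7, P3 3, P8 3, P1 7 (total 25).

P5 5, P7 7, P3 3, P8 3, P1 7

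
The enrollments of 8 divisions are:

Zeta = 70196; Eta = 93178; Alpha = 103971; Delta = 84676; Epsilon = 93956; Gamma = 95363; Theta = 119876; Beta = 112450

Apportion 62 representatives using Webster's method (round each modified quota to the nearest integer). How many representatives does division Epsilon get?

Standard divisor 773666/62 ≈ 12478.484; standard quotas: Zeta 5.625, Eta 7.467, Alpha 8.332, Delta 6.786, Epsilon 7.529, Gamma 7.642, Theta 9.607, Beta 9.012.
Rounding to the nearest integer gives 6, 7, 8, 7, 8, 8, 10, 9 = 63 seats, so the divisor must be adjusted.
With modified divisor 12570: modified quotas Zeta 5.584, Eta 7.413, Alpha 8.271, Delta 6.736, Epsilon 7.475, Gamma 7.587, Theta 9.537, Beta 8.946.
Rounding to the nearest integer: Zeta 6, Eta 7, Alpha 8, Delta 7, Epsilon 7, Gamma 8, Theta 10, Beta 9 (total 62).
Epsilon receives 7.

7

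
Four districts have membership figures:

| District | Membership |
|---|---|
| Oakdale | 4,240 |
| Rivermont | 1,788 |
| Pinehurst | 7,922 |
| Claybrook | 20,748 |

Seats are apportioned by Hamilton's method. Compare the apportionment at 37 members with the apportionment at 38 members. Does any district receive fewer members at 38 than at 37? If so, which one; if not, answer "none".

At 37 seats: Oakdale 5, Rivermont 2, Pinehurst 8, Claybrook 22.
At 38 seats: Oakdale 4, Rivermont 2, Pinehurst 9, Claybrook 23.
Oakdale drops from 5 to 4.

Oakdale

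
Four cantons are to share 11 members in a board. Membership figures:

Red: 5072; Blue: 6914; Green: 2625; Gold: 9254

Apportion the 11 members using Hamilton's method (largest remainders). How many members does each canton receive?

Standard divisor: 23865 ÷ 11 ≈ 2169.545.
Standard quotas: Red 2.3378, Blue 3.1868, Green 1.2099, Gold 4.2654.
Lower quotas: Red 2, Blue 3, Green 1, Gold 4 (sum 10, leaving 1 seat).
Remainders in descending order: Red 0.3378, Gold 0.2654, Green 0.2099, Blue 0.1868.
Largest remainder: Red receives the extra seat.

Red 3; Blue 3; Green 1; Gold 4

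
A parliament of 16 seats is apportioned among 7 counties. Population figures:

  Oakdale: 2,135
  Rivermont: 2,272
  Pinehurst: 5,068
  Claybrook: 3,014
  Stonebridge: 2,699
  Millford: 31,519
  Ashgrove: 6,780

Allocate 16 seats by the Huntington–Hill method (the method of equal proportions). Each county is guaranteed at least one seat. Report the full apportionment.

With divisor 3649: modified quotas Oakdale 0.585, Rivermont 0.623, Pinehurst 1.389, Claybrook 0.826, Stonebridge 0.740, Millford 8.638, Ashgrove 1.858.
Geometric-mean thresholds: Oakdale (min 1), Rivermont (min 1), Pinehurst √(1·2)=1.414, Claybrook (min 1), Stonebridge (min 1), Millford √(8·9)=8.485, Ashgrove √(1·2)=1.414.
Each quota rounded against its threshold gives Oakdale 1, Rivermont 1, Pinehurst 1, Claybrook 1, Stonebridge 1, Millford 9, Ashgrove 2 (total 16).

Oakdale 1, Rivermont 1, Pinehurst 1, Claybrook 1, Stonebridge 1, Millford 9, Ashgrove 2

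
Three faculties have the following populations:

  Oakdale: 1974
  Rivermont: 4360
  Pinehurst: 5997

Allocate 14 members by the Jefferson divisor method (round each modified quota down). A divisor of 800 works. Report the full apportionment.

With modified divisor 800: modified quotas Oakdale 2.467, Rivermont 5.450, Pinehurst 7.496.
Rounding down: Oakdale 2, Rivermont 5, Pinehurst 7 (total 14).

Oakdale: 2, Rivermont: 5, Pinehurst: 7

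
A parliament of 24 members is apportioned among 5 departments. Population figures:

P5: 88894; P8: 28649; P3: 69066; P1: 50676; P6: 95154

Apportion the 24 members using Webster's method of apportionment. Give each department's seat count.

Standard divisor 332439/24 ≈ 13851.625; standard quotas: P5 6.418, P8 2.068, P3 4.986, P1 3.658, P6 6.870.
Rounding to the nearest integer gives P5 6, P8 2, P3 5, P1 4, P6 7 — total 24, matching the house size, so no adjustment is needed.

P5 6, P8 2, P3 5, P1 4, P6 7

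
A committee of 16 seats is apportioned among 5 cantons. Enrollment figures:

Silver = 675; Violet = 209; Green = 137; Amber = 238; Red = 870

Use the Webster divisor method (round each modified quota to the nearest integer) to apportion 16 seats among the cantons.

Standard divisor 2129/16 ≈ 133.062; standard quotas: Silver 5.073, Violet 1.571, Green 1.030, Amber 1.789, Red 6.538.
Rounding to the nearest integer gives 5, 2, 1, 2, 7 = 17 seats, so the divisor must be adjusted.
With modified divisor 137: modified quotas Silver 4.927, Violet 1.526, Green 1.000, Amber 1.737, Red 6.350.
Rounding to the nearest integer: Silver 5, Violet 2, Green 1, Amber 2, Red 6 (total 16).

Silver=5, Violet=2, Green=1, Amber=2, Red=6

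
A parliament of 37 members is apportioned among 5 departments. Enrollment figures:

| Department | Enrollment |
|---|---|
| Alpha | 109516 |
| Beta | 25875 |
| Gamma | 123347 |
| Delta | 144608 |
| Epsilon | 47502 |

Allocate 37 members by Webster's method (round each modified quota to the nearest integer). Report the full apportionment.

Alpha 9, Beta 2, Gamma 10, Delta 12, Epsilon 4

Standard divisor 450848/37 ≈ 12185.081; standard quotas: Alpha 8.988, Beta 2.123, Gamma 10.123, Delta 11.868, Epsilon 3.898.
Rounding to the nearest integer gives Alpha 9, Beta 2, Gamma 10, Delta 12, Epsilon 4 — total 37, matching the house size, so no adjustment is needed.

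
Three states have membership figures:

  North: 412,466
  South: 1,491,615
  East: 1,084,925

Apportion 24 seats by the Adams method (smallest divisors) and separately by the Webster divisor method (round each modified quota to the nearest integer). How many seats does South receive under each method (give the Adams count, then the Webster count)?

Adams: North 4, South 11, East 9.
Webster: North 3, South 12, East 9.
South gets 11 under Adams and 12 under Webster.

11 and 12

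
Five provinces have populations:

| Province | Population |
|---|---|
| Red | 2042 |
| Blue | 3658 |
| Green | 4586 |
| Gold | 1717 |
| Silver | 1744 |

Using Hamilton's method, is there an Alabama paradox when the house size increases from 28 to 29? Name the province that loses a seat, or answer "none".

Gold

At 28 seats: Red 4, Blue 7, Green 9, Gold 4, Silver 4.
At 29 seats: Red 4, Blue 8, Green 10, Gold 3, Silver 4.
Gold drops from 4 to 3.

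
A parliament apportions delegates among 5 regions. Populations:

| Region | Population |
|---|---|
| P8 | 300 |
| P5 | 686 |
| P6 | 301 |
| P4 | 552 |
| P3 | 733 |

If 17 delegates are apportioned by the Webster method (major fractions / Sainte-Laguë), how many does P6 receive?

Standard divisor 2572/17 ≈ 151.294; standard quotas: P8 1.983, P5 4.534, P6 1.990, P4 3.649, P3 4.845.
Rounding to the nearest integer gives 2, 5, 2, 4, 5 = 18 seats, so the divisor must be adjusted.
With modified divisor 155: modified quotas P8 1.935, P5 4.426, P6 1.942, P4 3.561, P3 4.729.
Rounding to the nearest integer: P8 2, P5 4, P6 2, P4 4, P3 5 (total 17).
P6 receives 2.

2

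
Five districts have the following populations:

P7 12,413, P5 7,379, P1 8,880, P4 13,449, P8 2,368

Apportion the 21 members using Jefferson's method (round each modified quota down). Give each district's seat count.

P7 6, P5 3, P1 4, P4 7, P8 1

Standard divisor 44489/21 ≈ 2118.524; standard quotas: P7 5.859, P5 3.483, P1 4.192, P4 6.348, P8 1.118.
Rounding down gives 5, 3, 4, 6, 1 = 19 seats, so the divisor must be adjusted.
With modified divisor 1900: modified quotas P7 6.533, P5 3.884, P1 4.674, P4 7.078, P8 1.246.
Rounding down: P7 6, P5 3, P1 4, P4 7, P8 1 (total 21).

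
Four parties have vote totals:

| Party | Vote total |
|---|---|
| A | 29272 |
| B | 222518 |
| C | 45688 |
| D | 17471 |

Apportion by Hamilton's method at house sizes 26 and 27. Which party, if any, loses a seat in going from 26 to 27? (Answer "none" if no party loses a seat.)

At 26 seats: A 2, B 18, C 4, D 2.
At 27 seats: A 3, B 19, C 4, D 1.
D drops from 2 to 1.

D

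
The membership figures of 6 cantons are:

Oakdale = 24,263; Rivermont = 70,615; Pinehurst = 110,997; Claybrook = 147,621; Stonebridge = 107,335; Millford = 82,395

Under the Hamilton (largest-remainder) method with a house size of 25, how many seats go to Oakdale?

1

Standard divisor: 543226 ÷ 25 ≈ 21729.04.
Standard quotas: Oakdale 1.1166, Rivermont 3.2498, Pinehurst 5.1082, Claybrook 6.7937, Stonebridge 4.9397, Millford 3.7919.
Lower quotas: Oakdale 1, Rivermont 3, Pinehurst 5, Claybrook 6, Stonebridge 4, Millford 3 (sum 22, leaving 3 seats).
Remainders in descending order: Stonebridge 0.9397, Claybrook 0.7937, Millford 0.7919, Rivermont 0.2498, Oakdale 0.1166, Pinehurst 0.1082.
Largest remainders: Stonebridge, Claybrook, Millford receive the extra seats.
Oakdale receives 1.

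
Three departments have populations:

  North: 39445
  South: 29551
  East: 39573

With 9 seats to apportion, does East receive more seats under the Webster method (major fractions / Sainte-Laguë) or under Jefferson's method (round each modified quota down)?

Webster: North 3, South 3, East 3.
Jefferson: North 3, South 2, East 4.
East gets 3 under Webster and 4 under Jefferson.

Jefferson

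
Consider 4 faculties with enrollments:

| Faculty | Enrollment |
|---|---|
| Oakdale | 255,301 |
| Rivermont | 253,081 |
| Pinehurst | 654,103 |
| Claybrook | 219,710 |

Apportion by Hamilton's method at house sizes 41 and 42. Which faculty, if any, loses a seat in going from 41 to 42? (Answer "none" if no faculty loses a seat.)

At 41 seats: Oakdale 8, Rivermont 7, Pinehurst 19, Claybrook 7.
At 42 seats: Oakdale 8, Rivermont 8, Pinehurst 20, Claybrook 6.
Claybrook drops from 7 to 6.

Claybrook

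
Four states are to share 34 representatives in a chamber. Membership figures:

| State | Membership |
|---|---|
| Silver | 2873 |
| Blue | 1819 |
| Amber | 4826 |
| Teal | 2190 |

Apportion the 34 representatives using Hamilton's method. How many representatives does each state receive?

Silver 8, Blue 5, Amber 14, Teal 7

The standard divisor is 11708/34 ≈ 344.353.
Standard quotas: Silver 8.343, Blue 5.282, Amber 14.015, Teal 6.360.
Lower quotas: Silver 8, Blue 5, Amber 14, Teal 6 (sum 33, leaving 1 seat).
Remainders in descending order: Teal 0.360, Silver 0.343, Blue 0.282, Amber 0.015.
Largest remainder: Teal receives the extra seat.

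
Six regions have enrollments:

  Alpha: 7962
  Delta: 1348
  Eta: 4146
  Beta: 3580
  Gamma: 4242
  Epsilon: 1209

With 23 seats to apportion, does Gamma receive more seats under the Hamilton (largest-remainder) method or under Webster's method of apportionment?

Webster

Hamilton: Alpha 8, Delta 2, Eta 4, Beta 4, Gamma 4, Epsilon 1.
Webster: Alpha 8, Delta 1, Eta 4, Beta 4, Gamma 5, Epsilon 1.
Gamma gets 4 under Hamilton and 5 under Webster.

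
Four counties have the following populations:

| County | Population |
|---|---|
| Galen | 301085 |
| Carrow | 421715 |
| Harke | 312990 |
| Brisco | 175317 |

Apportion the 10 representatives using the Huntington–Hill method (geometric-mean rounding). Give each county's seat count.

Galen=2, Carrow=3, Harke=3, Brisco=2

With divisor 123443: modified quotas Galen 2.439, Carrow 3.416, Harke 2.536, Brisco 1.420.
Geometric-mean thresholds: Galen √(2·3)=2.449, Carrow √(3·4)=3.464, Harke √(2·3)=2.449, Brisco √(1·2)=1.414.
Each quota rounded against its threshold gives Galen 2, Carrow 3, Harke 3, Brisco 2 (total 10).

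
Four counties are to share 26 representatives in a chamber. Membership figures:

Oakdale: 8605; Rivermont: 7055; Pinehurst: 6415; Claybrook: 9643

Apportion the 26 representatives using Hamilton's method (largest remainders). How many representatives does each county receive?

Oakdale: 7, Rivermont: 6, Pinehurst: 5, Claybrook: 8

Standard divisor: 31718 ÷ 26 ≈ 1219.923.
Standard quotas: Oakdale 7.0537, Rivermont 5.7832, Pinehurst 5.2585, Claybrook 7.9046.
Lower quotas: Oakdale 7, Rivermont 5, Pinehurst 5, Claybrook 7 (sum 24, leaving 2 seats).
Remainders in descending order: Claybrook 0.9046, Rivermont 0.7832, Pinehurst 0.2585, Oakdale 0.0537.
Largest remainders: Claybrook, Rivermont receive the extra seats.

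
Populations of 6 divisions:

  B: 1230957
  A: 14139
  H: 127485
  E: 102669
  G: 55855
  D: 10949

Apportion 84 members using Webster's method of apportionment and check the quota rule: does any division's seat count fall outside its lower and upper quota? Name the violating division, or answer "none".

Standard quotas: B 67.054, A 0.770, H 6.944, E 5.593, G 3.043, D 0.596.
Webster allocation: B 66, A 1, H 7, E 6, G 3, D 1.
B has quota 67.054 (lower 67, upper 68) but receives 66 — outside the quota interval.

B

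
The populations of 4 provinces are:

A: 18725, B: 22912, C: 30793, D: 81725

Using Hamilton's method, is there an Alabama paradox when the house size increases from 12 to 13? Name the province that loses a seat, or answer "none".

At 12 seats: A 2, B 2, C 2, D 6.
At 13 seats: A 1, B 2, C 3, D 7.
A drops from 2 to 1.

A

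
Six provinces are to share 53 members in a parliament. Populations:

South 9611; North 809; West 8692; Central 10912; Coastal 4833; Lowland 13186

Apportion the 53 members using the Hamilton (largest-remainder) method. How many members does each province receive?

Total 48043; standard divisor 48043/53 ≈ 906.472.
Standard quotas: South 10.6026, North 0.8925, West 9.5888, Central 12.0379, Coastal 5.3317, Lowland 14.5465.
Lower quotas: South 10, North 0, West 9, Central 12, Coastal 5, Lowland 14 (sum 50, leaving 3 seats).
Remainders in descending order: North 0.8925, South 0.6026, West 0.5888, Lowland 0.5465, Coastal 0.3317, Central 0.0379.
The surplus seats go to North, South, West.

South: 11, North: 1, West: 10, Central: 12, Coastal: 5, Lowland: 14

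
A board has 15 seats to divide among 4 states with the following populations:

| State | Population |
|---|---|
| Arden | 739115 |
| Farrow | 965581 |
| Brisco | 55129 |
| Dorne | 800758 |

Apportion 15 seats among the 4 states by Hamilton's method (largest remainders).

Arden: 4; Farrow: 6; Brisco: 0; Dorne: 5

Total 2560583; standard divisor 2560583/15 ≈ 170705.533.
Standard quotas: Arden 4.3298, Farrow 5.6564, Brisco 0.3229, Dorne 4.6909.
Lower quotas: Arden 4, Farrow 5, Brisco 0, Dorne 4 (sum 13, leaving 2 seats).
Remainders in descending order: Dorne 0.6909, Farrow 0.6564, Arden 0.3298, Brisco 0.3229.
The surplus seats go to Dorne, Farrow.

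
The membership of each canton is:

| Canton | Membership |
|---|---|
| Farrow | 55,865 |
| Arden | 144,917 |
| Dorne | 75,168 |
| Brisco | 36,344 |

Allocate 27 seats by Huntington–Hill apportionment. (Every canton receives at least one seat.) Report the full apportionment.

Farrow 5; Arden 13; Dorne 6; Brisco 3

With divisor 11601: modified quotas Farrow 4.816, Arden 12.492, Dorne 6.479, Brisco 3.133.
Geometric-mean thresholds: Farrow √(4·5)=4.472, Arden √(12·13)=12.490, Dorne √(6·7)=6.481, Brisco √(3·4)=3.464.
Each quota rounded against its threshold gives Farrow 5, Arden 13, Dorne 6, Brisco 3 (total 27).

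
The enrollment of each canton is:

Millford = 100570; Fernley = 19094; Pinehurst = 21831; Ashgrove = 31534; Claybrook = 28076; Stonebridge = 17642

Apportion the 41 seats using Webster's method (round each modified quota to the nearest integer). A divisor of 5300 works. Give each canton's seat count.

With modified divisor 5300: modified quotas Millford 18.975, Fernley 3.603, Pinehurst 4.119, Ashgrove 5.950, Claybrook 5.297, Stonebridge 3.329.
Rounding to the nearest integer: Millford 19, Fernley 4, Pinehurst 4, Ashgrove 6, Claybrook 5, Stonebridge 3 (total 41).

Millford=19, Fernley=4, Pinehurst=4, Ashgrove=6, Claybrook=5, Stonebridge=3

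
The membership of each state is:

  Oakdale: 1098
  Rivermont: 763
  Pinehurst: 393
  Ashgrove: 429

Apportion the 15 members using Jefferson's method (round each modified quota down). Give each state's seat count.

Oakdale=7, Rivermont=4, Pinehurst=2, Ashgrove=2

Standard divisor 2683/15 ≈ 178.867; standard quotas: Oakdale 6.139, Rivermont 4.266, Pinehurst 2.197, Ashgrove 2.398.
Rounding down gives 6, 4, 2, 2 = 14 seats, so the divisor must be adjusted.
With modified divisor 155: modified quotas Oakdale 7.084, Rivermont 4.923, Pinehurst 2.535, Ashgrove 2.768.
Rounding down: Oakdale 7, Rivermont 4, Pinehurst 2, Ashgrove 2 (total 15).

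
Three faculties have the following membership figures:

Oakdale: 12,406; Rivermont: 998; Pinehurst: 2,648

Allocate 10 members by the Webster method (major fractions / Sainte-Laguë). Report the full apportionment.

Standard divisor 16052/10 ≈ 1605.2; standard quotas: Oakdale 7.729, Rivermont 0.622, Pinehurst 1.650.
Rounding to the nearest integer gives 8, 1, 2 = 11 seats, so the divisor must be adjusted.
With modified divisor 1700: modified quotas Oakdale 7.298, Rivermont 0.587, Pinehurst 1.558.
Rounding to the nearest integer: Oakdale 7, Rivermont 1, Pinehurst 2 (total 10).

Oakdale 7, Rivermont 1, Pinehurst 2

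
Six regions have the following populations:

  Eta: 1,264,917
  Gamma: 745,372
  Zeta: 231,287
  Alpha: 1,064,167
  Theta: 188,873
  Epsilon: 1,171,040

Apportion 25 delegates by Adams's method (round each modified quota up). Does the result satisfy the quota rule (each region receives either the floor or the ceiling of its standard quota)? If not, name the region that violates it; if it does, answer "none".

Standard quotas: Eta 6.778, Gamma 3.994, Zeta 1.239, Alpha 5.702, Theta 1.012, Epsilon 6.275.
Adams allocation: Eta 6, Gamma 4, Zeta 2, Alpha 6, Theta 1, Epsilon 6.
Every allocation lies between the lower and upper quota.

none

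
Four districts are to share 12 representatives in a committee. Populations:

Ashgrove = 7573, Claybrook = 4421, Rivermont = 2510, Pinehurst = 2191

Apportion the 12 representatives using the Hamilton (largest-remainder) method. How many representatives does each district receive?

Standard divisor: 16695 ÷ 12 ≈ 1391.25.
Standard quotas: Ashgrove 5.4433, Claybrook 3.1777, Rivermont 1.8041, Pinehurst 1.5748.
Lower quotas: Ashgrove 5, Claybrook 3, Rivermont 1, Pinehurst 1 (sum 10, leaving 2 seats).
Remainders in descending order: Rivermont 0.8041, Pinehurst 0.5748, Ashgrove 0.4433, Claybrook 0.1777.
The surplus seats go to Rivermont, Pinehurst.

Ashgrove=5, Claybrook=3, Rivermont=2, Pinehurst=2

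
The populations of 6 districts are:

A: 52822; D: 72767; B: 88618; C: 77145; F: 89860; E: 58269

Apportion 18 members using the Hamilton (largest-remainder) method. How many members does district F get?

4

The standard divisor is 439481/18 ≈ 24415.611.
Standard quotas: A 2.1635, D 2.9803, B 3.6296, C 3.1597, F 3.6804, E 2.3865.
Lower quotas: A 2, D 2, B 3, C 3, F 3, E 2 (sum 15, leaving 3 seats).
Remainders in descending order: D 0.9803, F 0.6804, B 0.6296, E 0.3865, A 0.1635, C 0.1597.
The surplus seats go to D, F, B.
F receives 4.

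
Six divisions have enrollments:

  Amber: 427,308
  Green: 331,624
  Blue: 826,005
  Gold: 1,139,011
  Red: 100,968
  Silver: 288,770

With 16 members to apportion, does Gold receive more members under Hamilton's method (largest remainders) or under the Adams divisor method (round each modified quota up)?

Hamilton

Hamilton: Amber 2, Green 2, Blue 4, Gold 6, Red 1, Silver 1.
Adams: Amber 2, Green 2, Blue 4, Gold 5, Red 1, Silver 2.
Gold gets 6 under Hamilton and 5 under Adams.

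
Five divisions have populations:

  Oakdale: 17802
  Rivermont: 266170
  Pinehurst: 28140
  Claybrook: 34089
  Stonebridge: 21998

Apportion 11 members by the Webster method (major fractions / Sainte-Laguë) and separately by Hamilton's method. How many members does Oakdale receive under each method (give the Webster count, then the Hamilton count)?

Webster: Oakdale 1, Rivermont 7, Pinehurst 1, Claybrook 1, Stonebridge 1.
Hamilton: Oakdale 0, Rivermont 8, Pinehurst 1, Claybrook 1, Stonebridge 1.
Oakdale gets 1 under Webster and 0 under Hamilton.

1 and 0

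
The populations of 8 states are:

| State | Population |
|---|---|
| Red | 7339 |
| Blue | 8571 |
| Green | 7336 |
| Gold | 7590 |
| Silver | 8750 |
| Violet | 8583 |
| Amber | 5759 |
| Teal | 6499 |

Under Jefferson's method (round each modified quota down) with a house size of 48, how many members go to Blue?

7

Standard divisor 60427/48 ≈ 1258.896; standard quotas: Red 5.830, Blue 6.808, Green 5.827, Gold 6.029, Silver 6.951, Violet 6.818, Amber 4.575, Teal 5.162.
Rounding down gives 5, 6, 5, 6, 6, 6, 4, 5 = 43 seats, so the divisor must be adjusted.
With modified divisor 1200: modified quotas Red 6.116, Blue 7.143, Green 6.113, Gold 6.325, Silver 7.292, Violet 7.152, Amber 4.799, Teal 5.416.
Rounding down: Red 6, Blue 7, Green 6, Gold 6, Silver 7, Violet 7, Amber 4, Teal 5 (total 48).
Blue receives 7.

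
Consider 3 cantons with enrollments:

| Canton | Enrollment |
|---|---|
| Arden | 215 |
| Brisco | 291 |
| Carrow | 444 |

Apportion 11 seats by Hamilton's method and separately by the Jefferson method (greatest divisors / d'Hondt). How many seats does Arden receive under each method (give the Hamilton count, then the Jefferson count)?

Hamilton: Arden 3, Brisco 3, Carrow 5.
Jefferson: Arden 2, Brisco 3, Carrow 6.
Arden gets 3 under Hamilton and 2 under Jefferson.

3 and 2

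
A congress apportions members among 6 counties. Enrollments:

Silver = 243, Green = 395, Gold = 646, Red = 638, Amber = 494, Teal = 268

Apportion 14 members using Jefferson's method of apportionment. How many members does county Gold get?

4

Standard divisor 2684/14 ≈ 191.714; standard quotas: Silver 1.268, Green 2.060, Gold 3.370, Red 3.328, Amber 2.577, Teal 1.398.
Rounding down gives 1, 2, 3, 3, 2, 1 = 12 seats, so the divisor must be adjusted.
With modified divisor 160.5: modified quotas Silver 1.514, Green 2.461, Gold 4.025, Red 3.975, Amber 3.078, Teal 1.670.
Rounding down: Silver 1, Green 2, Gold 4, Red 3, Amber 3, Teal 1 (total 14).
Gold receives 4.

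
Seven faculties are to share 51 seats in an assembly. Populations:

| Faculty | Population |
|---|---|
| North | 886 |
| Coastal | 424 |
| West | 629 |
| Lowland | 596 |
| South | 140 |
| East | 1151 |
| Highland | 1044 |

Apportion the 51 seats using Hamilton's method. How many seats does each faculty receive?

North: 9, Coastal: 4, West: 7, Lowland: 6, South: 2, East: 12, Highland: 11

Standard divisor: 4870 ÷ 51 ≈ 95.49.
Standard quotas: North 9.278, Coastal 4.440, West 6.587, Lowland 6.241, South 1.466, East 12.054, Highland 10.933.
Lower quotas: North 9, Coastal 4, West 6, Lowland 6, South 1, East 12, Highland 10 (sum 48, leaving 3 seats).
Remainders in descending order: Highland 0.933, West 0.587, South 0.466, Coastal 0.440, North 0.278, Lowland 0.241, East 0.054.
The surplus seats go to Highland, West, South.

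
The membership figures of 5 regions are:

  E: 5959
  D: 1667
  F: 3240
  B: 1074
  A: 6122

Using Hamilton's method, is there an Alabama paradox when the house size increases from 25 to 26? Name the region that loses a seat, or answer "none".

B

At 25 seats: E 8, D 2, F 5, B 2, A 8.
At 26 seats: E 9, D 2, F 5, B 1, A 9.
B drops from 2 to 1.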